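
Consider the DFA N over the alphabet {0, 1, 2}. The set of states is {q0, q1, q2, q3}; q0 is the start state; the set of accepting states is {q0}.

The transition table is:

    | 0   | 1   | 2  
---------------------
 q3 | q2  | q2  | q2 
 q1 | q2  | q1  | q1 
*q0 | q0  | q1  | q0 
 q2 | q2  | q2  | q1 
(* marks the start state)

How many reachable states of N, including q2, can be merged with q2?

First remove the unreachable states {q3}; 3 states remain.
Start with accepting vs non-accepting: {q0} | {q1,q2}.
Stable partition: {q0} | {q1,q2} — 2 equivalence classes.
State q2 belongs to the block {q1,q2}, which has 2 states.

2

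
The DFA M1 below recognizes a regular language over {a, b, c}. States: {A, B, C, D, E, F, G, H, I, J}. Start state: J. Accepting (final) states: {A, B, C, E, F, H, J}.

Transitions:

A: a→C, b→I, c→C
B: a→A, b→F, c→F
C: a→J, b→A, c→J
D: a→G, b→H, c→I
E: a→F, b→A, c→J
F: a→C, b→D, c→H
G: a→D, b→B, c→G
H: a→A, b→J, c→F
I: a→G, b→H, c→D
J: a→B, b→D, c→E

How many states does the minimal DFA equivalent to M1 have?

3

P0 = {A,B,C,E,F,H,J} | {D,G,I}.
Refine {A,B,C,E,F,H,J} on symbol b: members go to different blocks, giving {B,C,E,H} and {A,F,J}.
No further refinement is possible. Final partition (3 blocks): {B,C,E,H} | {D,G,I} | {A,F,J}.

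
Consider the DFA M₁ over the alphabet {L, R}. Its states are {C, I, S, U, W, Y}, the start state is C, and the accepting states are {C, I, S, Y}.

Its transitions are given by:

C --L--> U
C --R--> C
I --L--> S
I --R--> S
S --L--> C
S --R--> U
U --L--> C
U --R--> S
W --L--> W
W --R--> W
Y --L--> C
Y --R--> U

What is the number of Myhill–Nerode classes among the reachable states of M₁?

3

First remove the unreachable states {I,W,Y}; 3 states remain.
P0 = {C,S} | {U}.
Refine {C,S} on symbol L: members go to different blocks, giving {C} and {S}.
No further refinement is possible. Final partition (3 blocks): {C} | {U} | {S}.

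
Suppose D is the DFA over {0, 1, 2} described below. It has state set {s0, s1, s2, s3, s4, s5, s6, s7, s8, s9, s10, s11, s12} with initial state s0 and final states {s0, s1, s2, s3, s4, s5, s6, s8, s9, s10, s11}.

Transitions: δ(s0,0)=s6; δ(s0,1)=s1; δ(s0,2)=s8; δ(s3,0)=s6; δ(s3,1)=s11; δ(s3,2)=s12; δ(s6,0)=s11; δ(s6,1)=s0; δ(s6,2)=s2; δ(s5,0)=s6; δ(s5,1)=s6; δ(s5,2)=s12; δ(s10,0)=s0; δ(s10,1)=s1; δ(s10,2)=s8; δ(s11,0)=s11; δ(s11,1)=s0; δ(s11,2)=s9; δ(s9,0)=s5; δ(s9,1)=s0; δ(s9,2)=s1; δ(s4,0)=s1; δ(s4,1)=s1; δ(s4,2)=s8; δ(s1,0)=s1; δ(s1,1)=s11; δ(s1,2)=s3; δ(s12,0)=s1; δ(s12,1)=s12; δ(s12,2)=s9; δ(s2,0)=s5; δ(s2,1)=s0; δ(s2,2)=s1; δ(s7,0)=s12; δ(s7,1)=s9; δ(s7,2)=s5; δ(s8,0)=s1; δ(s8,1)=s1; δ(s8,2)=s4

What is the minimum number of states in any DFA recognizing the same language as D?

7

Reachable states from the start: {s0,s1,s2,s3,s4,s5,s6,s8,s9,s11,s12}. Unreachable: {s7,s10} — drop them.
P0 = {s0,s1,s2,s3,s4,s5,s6,s8,s9,s11} | {s12}.
On input 2, block {s0,s1,s2,s3,s4,s5,s6,s8,s9,s11} splits into {s0,s1,s2,s4,s6,s8,s9,s11} and {s3,s5}.
On input 0, block {s0,s1,s2,s4,s6,s8,s9,s11} splits into {s0,s1,s4,s6,s8,s11} and {s2,s9}.
Split {s0,s1,s4,s6,s8,s11} by δ(·,2) → {s0,s4,s8} and {s6,s11} and {s1}.
Split {s0,s4,s8} by δ(·,0) → {s4,s8} and {s0}.
No further refinement is possible. Final partition (7 blocks): {s4,s8} | {s12} | {s3,s5} | {s2,s9} | {s6,s11} | {s1} | {s0}.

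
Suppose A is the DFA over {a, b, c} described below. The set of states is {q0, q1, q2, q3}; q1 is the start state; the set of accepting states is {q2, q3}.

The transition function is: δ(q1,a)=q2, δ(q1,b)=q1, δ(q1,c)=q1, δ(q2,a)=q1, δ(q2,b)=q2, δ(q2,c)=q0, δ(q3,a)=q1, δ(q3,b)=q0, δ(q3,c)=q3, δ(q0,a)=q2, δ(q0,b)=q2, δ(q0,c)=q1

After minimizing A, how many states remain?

3

States {q3} cannot be reached from the start state, so discard them.
Start with accepting vs non-accepting: {q2} | {q0,q1}.
Split {q0,q1} by δ(·,b) → {q0} and {q1}.
No further refinement is possible. Final partition (3 blocks): {q2} | {q0} | {q1}.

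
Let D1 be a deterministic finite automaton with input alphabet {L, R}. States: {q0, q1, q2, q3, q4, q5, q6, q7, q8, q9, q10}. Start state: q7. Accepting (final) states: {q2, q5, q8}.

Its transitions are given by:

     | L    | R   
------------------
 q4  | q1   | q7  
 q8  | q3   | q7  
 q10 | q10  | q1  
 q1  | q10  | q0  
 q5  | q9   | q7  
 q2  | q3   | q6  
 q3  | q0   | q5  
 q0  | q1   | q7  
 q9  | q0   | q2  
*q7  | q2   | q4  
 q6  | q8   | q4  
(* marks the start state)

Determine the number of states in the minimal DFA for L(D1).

Initial partition by acceptance: {q2,q5,q8} | {q0,q1,q3,q4,q6,q7,q9,q10}.
Refine {q0,q1,q3,q4,q6,q7,q9,q10} on symbol L: members go to different blocks, giving {q0,q1,q3,q4,q9,q10} and {q6,q7}.
Split {q0,q1,q3,q4,q9,q10} by δ(·,R) → {q0,q4} and {q1,q10} and {q3,q9}.
Refine {q1,q10} on symbol R: members go to different blocks, giving {q1} and {q10}.
The partition is now stable with 6 blocks: {q2,q5,q8} | {q0,q4} | {q6,q7} | {q1} | {q3,q9} | {q10}.

6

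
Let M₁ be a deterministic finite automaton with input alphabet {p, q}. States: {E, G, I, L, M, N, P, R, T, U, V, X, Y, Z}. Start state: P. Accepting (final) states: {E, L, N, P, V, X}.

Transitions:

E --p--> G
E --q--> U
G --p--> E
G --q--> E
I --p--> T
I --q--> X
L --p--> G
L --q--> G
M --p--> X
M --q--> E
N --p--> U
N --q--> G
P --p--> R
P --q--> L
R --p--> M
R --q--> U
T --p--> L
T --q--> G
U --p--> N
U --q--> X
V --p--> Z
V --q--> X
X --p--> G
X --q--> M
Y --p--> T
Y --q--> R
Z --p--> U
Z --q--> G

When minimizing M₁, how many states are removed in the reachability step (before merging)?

BFS from P reaches {E, G, L, M, N, P, R, U, X}; the 5 state(s) I, T, V, Y, Z are never visited.

5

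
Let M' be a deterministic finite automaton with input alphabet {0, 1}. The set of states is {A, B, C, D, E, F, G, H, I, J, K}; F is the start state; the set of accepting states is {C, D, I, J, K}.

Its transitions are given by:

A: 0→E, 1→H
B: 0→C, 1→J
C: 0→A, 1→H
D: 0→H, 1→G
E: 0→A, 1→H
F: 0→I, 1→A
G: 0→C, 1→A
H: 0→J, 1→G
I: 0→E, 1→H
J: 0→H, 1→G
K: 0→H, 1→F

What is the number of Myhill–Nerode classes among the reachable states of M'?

Reachable states from the start: {A,C,E,F,G,H,I,J}. Unreachable: {B,D,K} — drop them.
Initial partition by acceptance: {C,I,J} | {A,E,F,G,H}.
Split {A,E,F,G,H} by δ(·,0) → {F,G,H} and {A,E}.
Split {C,I,J} by δ(·,0) → {C,I} and {J}.
On input 0, block {F,G,H} splits into {F,G} and {H}.
Stable partition: {C,I} | {F,G} | {A,E} | {J} | {H} — 5 equivalence classes.

5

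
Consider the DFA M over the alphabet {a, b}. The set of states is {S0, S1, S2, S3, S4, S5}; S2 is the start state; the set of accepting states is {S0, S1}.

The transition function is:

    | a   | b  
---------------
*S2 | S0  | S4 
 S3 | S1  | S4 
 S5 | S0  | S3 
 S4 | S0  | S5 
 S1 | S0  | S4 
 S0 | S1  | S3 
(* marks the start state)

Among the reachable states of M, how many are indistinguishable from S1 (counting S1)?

P0 = {S0,S1} | {S2,S3,S4,S5}.
The partition is now stable with 2 blocks: {S0,S1} | {S2,S3,S4,S5}.
The equivalence class containing S1 is {S0,S1}, of size 2.

2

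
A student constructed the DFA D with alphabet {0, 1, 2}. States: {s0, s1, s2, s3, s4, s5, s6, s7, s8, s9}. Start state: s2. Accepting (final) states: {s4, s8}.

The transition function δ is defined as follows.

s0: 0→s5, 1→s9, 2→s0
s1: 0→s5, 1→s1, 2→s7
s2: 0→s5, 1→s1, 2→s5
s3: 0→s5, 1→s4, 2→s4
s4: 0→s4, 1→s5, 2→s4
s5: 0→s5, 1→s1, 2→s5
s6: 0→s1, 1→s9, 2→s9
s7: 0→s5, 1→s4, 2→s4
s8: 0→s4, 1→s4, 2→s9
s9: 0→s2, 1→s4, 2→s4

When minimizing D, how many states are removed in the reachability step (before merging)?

Starting at s2 and following transitions, the reachable set is {s1, s2, s4, s5, s7}. That leaves s0, s3, s6, s8, s9 unreachable — 5 in total.

5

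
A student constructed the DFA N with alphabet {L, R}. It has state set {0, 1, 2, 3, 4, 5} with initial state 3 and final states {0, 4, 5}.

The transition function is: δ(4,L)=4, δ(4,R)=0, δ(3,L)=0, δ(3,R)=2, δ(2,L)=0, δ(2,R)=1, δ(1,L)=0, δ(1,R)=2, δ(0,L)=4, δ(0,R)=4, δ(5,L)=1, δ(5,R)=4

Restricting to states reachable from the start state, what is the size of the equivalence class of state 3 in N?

3

First remove the unreachable states {5}; 5 states remain.
Initial partition by acceptance: {0,4} | {1,2,3}.
No further refinement is possible. Final partition (2 blocks): {0,4} | {1,2,3}.
The equivalence class containing 3 is {1,2,3}, of size 3.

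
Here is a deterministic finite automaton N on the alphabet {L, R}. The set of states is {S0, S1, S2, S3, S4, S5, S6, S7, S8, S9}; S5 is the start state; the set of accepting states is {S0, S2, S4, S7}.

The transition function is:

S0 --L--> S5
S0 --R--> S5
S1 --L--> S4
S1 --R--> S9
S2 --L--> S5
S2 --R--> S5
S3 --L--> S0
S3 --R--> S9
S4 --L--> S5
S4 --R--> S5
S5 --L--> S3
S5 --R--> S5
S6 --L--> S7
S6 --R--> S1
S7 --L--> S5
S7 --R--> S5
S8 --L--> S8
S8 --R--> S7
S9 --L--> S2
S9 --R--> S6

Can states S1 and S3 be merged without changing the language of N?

Reachable states from the start: {S0,S1,S2,S3,S4,S5,S6,S7,S9}. Unreachable: {S8} — drop them.
Initial partition by acceptance: {S0,S2,S4,S7} | {S1,S3,S5,S6,S9}.
Split {S1,S3,S5,S6,S9} by δ(·,L) → {S1,S3,S6,S9} and {S5}.
Stable partition: {S0,S2,S4,S7} | {S1,S3,S6,S9} | {S5} — 3 equivalence classes.
S1 and S3 lie in the same block of the stable partition, so they are equivalent — no string distinguishes them.

Yes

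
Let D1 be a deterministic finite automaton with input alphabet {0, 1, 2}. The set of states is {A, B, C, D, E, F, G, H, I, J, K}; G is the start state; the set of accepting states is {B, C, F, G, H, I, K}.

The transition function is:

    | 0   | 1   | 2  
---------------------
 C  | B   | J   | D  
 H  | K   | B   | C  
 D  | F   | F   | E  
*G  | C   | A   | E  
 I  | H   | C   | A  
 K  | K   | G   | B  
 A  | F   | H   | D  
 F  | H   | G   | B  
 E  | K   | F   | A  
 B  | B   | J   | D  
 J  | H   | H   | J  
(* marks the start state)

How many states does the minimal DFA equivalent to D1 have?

3

Reachable states from the start: {A,B,C,D,E,F,G,H,J,K}. Unreachable: {I} — drop them.
P0 = {B,C,F,G,H,K} | {A,D,E,J}.
Split {B,C,F,G,H,K} by δ(·,1) → {B,C,G} and {F,H,K}.
The partition is now stable with 3 blocks: {B,C,G} | {A,D,E,J} | {F,H,K}.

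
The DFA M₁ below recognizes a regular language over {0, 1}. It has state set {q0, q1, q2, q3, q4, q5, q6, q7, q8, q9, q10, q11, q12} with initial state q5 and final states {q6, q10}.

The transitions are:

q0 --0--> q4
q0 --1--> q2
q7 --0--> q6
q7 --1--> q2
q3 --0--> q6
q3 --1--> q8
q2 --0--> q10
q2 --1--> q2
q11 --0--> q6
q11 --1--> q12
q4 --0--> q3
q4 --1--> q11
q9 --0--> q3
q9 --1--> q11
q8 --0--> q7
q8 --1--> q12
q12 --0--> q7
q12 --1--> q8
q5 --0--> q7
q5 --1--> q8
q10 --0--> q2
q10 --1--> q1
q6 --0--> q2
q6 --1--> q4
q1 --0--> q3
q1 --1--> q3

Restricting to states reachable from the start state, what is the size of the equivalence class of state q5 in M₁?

First remove the unreachable states {q0,q9}; 11 states remain.
Initial partition by acceptance: {q6,q10} | {q1,q2,q3,q4,q5,q7,q8,q11,q12}.
Refine {q1,q2,q3,q4,q5,q7,q8,q11,q12} on symbol 0: members go to different blocks, giving {q1,q4,q5,q8,q12} and {q2,q3,q7,q11}.
Refine {q1,q4,q5,q8,q12} on symbol 1: members go to different blocks, giving {q5,q8,q12} and {q1,q4}.
Refine {q2,q3,q7,q11} on symbol 1: members go to different blocks, giving {q2,q7} and {q3,q11}.
The partition is now stable with 5 blocks: {q6,q10} | {q5,q8,q12} | {q2,q7} | {q1,q4} | {q3,q11}.
State q5 belongs to the block {q5,q8,q12}, which has 3 states.

3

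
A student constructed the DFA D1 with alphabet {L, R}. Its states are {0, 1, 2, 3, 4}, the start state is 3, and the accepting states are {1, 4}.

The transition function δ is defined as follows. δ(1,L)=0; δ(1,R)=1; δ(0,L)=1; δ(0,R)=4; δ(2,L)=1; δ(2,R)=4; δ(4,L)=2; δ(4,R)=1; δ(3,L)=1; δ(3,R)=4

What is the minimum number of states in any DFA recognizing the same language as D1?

Every state is reachable, so we keep all 5.
Start with accepting vs non-accepting: {1,4} | {0,2,3}.
Stable partition: {1,4} | {0,2,3} — 2 equivalence classes.

2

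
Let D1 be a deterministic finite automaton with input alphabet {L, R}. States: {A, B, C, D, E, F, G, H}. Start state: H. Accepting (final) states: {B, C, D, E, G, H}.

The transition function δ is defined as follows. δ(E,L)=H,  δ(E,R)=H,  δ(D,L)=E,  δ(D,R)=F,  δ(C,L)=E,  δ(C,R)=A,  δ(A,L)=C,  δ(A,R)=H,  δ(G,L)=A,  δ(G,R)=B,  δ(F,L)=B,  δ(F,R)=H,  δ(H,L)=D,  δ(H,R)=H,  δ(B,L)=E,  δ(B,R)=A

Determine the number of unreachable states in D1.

BFS from H reaches {A, B, C, D, E, F, H}; the 1 state(s) G are never visited.

1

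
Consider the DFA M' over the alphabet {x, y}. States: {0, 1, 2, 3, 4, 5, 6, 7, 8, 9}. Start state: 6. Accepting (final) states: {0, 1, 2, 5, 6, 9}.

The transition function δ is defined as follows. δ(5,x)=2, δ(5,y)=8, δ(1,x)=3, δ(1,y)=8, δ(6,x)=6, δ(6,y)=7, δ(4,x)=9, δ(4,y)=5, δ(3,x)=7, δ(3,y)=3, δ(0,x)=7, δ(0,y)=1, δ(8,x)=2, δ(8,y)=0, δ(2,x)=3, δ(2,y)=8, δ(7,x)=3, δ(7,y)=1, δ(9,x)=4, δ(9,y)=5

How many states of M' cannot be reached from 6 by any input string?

3

No path from 6 leads to 4, 5, 9; the other 7 states are all reachable.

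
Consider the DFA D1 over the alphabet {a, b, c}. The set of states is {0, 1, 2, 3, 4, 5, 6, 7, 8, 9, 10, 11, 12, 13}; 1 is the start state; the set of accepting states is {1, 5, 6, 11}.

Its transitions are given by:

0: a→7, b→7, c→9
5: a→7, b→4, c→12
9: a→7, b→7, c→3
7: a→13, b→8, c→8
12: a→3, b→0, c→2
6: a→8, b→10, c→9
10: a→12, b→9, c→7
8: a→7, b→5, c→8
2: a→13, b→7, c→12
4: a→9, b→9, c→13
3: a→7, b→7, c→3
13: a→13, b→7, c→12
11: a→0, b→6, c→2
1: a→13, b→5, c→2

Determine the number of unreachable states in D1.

3

BFS from 1 reaches {0, 1, 2, 3, 4, 5, 7, 8, 9, 12, 13}; the 3 state(s) 6, 10, 11 are never visited.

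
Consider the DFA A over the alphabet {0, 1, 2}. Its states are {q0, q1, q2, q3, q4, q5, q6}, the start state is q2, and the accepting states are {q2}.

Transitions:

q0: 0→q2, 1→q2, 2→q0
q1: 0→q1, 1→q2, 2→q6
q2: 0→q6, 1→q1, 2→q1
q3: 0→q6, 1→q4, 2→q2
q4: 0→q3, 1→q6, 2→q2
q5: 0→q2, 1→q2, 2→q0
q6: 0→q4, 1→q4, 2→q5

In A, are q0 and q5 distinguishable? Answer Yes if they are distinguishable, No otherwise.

P0 = {q2} | {q0,q1,q3,q4,q5,q6}.
On input 0, block {q0,q1,q3,q4,q5,q6} splits into {q1,q3,q4,q6} and {q0,q5}.
On input 1, block {q1,q3,q4,q6} splits into {q3,q4,q6} and {q1}.
On input 2, block {q3,q4,q6} splits into {q3,q4} and {q6}.
Split {q3,q4} by δ(·,0) → {q3} and {q4}.
The partition is now stable with 6 blocks: {q2} | {q3} | {q0,q5} | {q1} | {q6} | {q4}.
q0 and q5 lie in the same block of the stable partition, so they are equivalent — no string distinguishes them.

No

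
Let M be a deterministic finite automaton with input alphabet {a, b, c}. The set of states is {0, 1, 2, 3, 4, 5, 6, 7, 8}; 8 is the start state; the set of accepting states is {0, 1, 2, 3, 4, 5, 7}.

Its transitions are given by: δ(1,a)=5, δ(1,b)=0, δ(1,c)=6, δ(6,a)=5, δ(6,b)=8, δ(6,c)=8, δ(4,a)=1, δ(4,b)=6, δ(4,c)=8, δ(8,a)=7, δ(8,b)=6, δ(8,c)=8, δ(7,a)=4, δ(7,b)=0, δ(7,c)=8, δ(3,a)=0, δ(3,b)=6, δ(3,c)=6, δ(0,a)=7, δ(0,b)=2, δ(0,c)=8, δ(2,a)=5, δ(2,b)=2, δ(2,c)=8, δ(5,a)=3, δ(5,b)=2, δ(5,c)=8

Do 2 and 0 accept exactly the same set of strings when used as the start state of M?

Yes

All states are reachable from the start state.
Start with accepting vs non-accepting: {0,1,2,3,4,5,7} | {6,8}.
Refine {0,1,2,3,4,5,7} on symbol b: members go to different blocks, giving {0,1,2,5,7} and {3,4}.
Refine {0,1,2,5,7} on symbol a: members go to different blocks, giving {0,1,2} and {5,7}.
No further refinement is possible. Final partition (4 blocks): {0,1,2} | {6,8} | {3,4} | {5,7}.
2 and 0 lie in the same block of the stable partition, so they are equivalent — no string distinguishes them.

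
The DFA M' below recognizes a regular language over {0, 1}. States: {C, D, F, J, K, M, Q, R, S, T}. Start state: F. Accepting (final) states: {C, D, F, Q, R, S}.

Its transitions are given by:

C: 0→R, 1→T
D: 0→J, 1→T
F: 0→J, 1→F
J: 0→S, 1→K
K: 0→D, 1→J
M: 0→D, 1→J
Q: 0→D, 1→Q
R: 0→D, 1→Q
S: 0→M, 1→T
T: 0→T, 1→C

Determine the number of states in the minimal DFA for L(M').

6

P0 = {C,D,F,Q,R,S} | {J,K,M,T}.
On input 0, block {C,D,F,Q,R,S} splits into {D,F,S} and {C,Q,R}.
Refine {D,F,S} on symbol 1: members go to different blocks, giving {D,S} and {F}.
Split {J,K,M,T} by δ(·,0) → {J,K,M} and {T}.
On input 0, block {C,Q,R} splits into {Q,R} and {C}.
Stable partition: {D,S} | {J,K,M} | {Q,R} | {F} | {T} | {C} — 6 equivalence classes.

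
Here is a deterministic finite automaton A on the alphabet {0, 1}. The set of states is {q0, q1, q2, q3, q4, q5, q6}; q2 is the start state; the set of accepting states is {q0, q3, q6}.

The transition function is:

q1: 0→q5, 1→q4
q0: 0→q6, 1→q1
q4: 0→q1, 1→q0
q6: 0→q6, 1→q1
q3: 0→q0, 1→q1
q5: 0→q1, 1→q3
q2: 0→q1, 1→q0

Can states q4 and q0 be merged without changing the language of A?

No

All states are reachable from the start state.
Start with accepting vs non-accepting: {q0,q3,q6} | {q1,q2,q4,q5}.
On input 1, block {q1,q2,q4,q5} splits into {q2,q4,q5} and {q1}.
No further refinement is possible. Final partition (3 blocks): {q0,q3,q6} | {q2,q4,q5} | {q1}.
q4 and q0 end up in different blocks, so they are distinguishable. For instance, the string 'ε' is accepted from only q0.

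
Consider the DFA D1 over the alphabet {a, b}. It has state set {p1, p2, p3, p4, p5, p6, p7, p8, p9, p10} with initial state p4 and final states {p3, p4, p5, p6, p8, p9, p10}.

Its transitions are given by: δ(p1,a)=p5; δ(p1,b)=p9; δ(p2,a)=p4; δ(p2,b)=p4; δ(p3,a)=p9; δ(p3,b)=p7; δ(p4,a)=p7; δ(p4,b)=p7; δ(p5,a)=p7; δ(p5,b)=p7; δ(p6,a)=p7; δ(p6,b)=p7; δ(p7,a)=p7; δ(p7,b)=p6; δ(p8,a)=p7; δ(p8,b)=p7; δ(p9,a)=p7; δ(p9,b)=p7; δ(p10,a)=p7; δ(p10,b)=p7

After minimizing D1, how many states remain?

2

First remove the unreachable states {p1,p2,p3,p5,p8,p9,p10}; 3 states remain.
Start with accepting vs non-accepting: {p4,p6} | {p7}.
Stable partition: {p4,p6} | {p7} — 2 equivalence classes.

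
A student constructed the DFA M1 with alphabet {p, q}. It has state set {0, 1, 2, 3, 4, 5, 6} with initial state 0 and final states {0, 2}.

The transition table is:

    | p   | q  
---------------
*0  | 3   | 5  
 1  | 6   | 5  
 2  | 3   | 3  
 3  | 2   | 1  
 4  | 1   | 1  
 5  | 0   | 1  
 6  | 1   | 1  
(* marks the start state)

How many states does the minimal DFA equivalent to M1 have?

4

Reachable states from the start: {0,1,2,3,5,6}. Unreachable: {4} — drop them.
Start with accepting vs non-accepting: {0,2} | {1,3,5,6}.
Split {1,3,5,6} by δ(·,p) → {1,6} and {3,5}.
Refine {1,6} on symbol q: members go to different blocks, giving {1} and {6}.
Stable partition: {0,2} | {1} | {3,5} | {6} — 4 equivalence classes.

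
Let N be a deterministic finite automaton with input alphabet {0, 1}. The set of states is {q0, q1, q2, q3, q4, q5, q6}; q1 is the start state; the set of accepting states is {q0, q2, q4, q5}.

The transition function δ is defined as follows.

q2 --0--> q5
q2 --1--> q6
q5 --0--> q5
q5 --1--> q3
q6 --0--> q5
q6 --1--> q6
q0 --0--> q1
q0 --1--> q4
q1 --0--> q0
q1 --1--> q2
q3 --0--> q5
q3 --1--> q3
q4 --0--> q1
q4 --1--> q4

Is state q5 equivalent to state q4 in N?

No

Every state is reachable, so we keep all 7.
P0 = {q0,q2,q4,q5} | {q1,q3,q6}.
On input 0, block {q0,q2,q4,q5} splits into {q0,q4} and {q2,q5}.
On input 0, block {q1,q3,q6} splits into {q3,q6} and {q1}.
Stable partition: {q0,q4} | {q3,q6} | {q2,q5} | {q1} — 4 equivalence classes.
q5 and q4 end up in different blocks, so they are distinguishable. For instance, the string '0' is accepted from only q5.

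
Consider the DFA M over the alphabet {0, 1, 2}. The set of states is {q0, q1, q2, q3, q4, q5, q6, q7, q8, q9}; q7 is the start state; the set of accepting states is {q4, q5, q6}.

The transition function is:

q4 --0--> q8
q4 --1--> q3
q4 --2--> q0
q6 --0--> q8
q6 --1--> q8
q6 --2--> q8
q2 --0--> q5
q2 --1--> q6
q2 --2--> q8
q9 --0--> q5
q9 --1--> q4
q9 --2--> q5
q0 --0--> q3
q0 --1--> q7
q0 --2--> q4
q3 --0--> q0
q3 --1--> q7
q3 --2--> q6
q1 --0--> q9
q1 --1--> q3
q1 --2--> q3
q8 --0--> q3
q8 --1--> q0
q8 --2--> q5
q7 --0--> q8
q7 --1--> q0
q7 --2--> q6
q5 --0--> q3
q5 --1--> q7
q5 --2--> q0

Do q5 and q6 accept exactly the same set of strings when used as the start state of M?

Yes

States {q1,q2,q9} cannot be reached from the start state, so discard them.
Initial partition by acceptance: {q4,q5,q6} | {q0,q3,q7,q8}.
The partition is now stable with 2 blocks: {q4,q5,q6} | {q0,q3,q7,q8}.
q5 and q6 lie in the same block of the stable partition, so they are equivalent — no string distinguishes them.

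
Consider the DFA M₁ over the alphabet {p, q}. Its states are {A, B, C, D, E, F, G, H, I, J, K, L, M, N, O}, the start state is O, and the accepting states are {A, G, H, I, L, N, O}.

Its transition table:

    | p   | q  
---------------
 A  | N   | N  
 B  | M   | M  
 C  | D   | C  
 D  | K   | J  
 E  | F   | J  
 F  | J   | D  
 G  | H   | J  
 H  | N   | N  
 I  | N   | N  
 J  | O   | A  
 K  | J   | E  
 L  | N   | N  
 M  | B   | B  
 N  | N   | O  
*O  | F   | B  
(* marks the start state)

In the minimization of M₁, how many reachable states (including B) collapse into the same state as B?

Reachable states from the start: {A,B,D,E,F,J,K,M,N,O}. Unreachable: {C,G,H,I,L} — drop them.
Initial partition by acceptance: {A,N,O} | {B,D,E,F,J,K,M}.
On input p, block {A,N,O} splits into {A,N} and {O}.
Split {A,N} by δ(·,q) → {A} and {N}.
On input p, block {B,D,E,F,J,K,M} splits into {B,D,E,F,K,M} and {J}.
Refine {B,D,E,F,K,M} on symbol p: members go to different blocks, giving {B,D,E,M} and {F,K}.
Refine {B,D,E,M} on symbol p: members go to different blocks, giving {B,M} and {D,E}.
No further refinement is possible. Final partition (7 blocks): {A} | {B,M} | {O} | {N} | {J} | {F,K} | {D,E}.
State B belongs to the block {B,M}, which has 2 states.

2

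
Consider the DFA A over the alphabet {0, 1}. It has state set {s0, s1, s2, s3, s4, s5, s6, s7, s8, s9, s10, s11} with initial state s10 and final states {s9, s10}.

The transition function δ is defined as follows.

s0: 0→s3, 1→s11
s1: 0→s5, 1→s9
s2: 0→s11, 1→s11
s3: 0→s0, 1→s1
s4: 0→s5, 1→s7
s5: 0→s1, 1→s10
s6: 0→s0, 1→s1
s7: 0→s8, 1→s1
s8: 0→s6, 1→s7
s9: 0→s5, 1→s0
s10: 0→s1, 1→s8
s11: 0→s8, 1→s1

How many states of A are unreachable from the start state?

BFS from s10 reaches {s0, s1, s3, s5, s6, s7, s8, s9, s10, s11}; the 2 state(s) s2, s4 are never visited.

2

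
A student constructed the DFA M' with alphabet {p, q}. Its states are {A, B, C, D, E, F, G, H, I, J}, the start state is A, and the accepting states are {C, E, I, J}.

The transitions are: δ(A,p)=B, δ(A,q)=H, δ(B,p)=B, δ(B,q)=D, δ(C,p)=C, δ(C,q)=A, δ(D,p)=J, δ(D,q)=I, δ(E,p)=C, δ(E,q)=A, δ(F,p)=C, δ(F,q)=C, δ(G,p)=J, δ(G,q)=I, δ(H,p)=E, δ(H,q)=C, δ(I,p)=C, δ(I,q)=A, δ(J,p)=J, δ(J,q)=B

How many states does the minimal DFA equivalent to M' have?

3

First remove the unreachable states {F,G}; 8 states remain.
Initial partition by acceptance: {C,E,I,J} | {A,B,D,H}.
On input p, block {A,B,D,H} splits into {A,B} and {D,H}.
Stable partition: {C,E,I,J} | {A,B} | {D,H} — 3 equivalence classes.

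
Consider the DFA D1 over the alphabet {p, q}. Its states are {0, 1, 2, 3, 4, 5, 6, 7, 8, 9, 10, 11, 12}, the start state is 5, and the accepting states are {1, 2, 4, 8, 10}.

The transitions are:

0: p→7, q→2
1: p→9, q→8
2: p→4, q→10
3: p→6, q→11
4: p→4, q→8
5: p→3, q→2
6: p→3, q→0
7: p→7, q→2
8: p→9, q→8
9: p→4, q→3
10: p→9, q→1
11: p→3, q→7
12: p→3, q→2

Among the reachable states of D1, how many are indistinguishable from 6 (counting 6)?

States {12} cannot be reached from the start state, so discard them.
P0 = {1,2,4,8,10} | {0,3,5,6,7,9,11}.
On input p, block {1,2,4,8,10} splits into {1,8,10} and {2,4}.
On input p, block {0,3,5,6,7,9,11} splits into {0,3,5,6,7,11} and {9}.
On input q, block {0,3,5,6,7,11} splits into {0,5,7} and {3,6,11}.
Split {0,5,7} by δ(·,p) → {0,7} and {5}.
Refine {3,6,11} on symbol q: members go to different blocks, giving {6,11} and {3}.
Stable partition: {1,8,10} | {0,7} | {2,4} | {9} | {6,11} | {5} | {3} — 7 equivalence classes.
State 6 belongs to the block {6,11}, which has 2 states.

2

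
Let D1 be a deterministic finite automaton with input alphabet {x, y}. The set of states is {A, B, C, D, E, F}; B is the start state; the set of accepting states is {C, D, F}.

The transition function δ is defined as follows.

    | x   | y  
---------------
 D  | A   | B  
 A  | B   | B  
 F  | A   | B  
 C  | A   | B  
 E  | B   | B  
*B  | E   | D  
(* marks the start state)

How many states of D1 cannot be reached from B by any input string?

BFS from B reaches {A, B, D, E}; the 2 state(s) C, F are never visited.

2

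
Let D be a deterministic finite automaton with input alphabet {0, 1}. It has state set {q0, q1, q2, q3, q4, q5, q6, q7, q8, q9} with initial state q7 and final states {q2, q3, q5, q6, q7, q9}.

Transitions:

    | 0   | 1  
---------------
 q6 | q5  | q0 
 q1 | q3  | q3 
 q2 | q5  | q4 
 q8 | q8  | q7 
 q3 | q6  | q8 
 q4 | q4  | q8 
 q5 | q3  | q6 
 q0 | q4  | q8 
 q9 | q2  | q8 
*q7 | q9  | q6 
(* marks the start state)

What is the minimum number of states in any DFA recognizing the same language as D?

5

First remove the unreachable states {q1}; 9 states remain.
Start with accepting vs non-accepting: {q2,q3,q5,q6,q7,q9} | {q0,q4,q8}.
Split {q2,q3,q5,q6,q7,q9} by δ(·,1) → {q2,q3,q6,q9} and {q5,q7}.
Refine {q2,q3,q6,q9} on symbol 0: members go to different blocks, giving {q2,q6} and {q3,q9}.
On input 1, block {q0,q4,q8} splits into {q0,q4} and {q8}.
No further refinement is possible. Final partition (5 blocks): {q2,q6} | {q0,q4} | {q5,q7} | {q3,q9} | {q8}.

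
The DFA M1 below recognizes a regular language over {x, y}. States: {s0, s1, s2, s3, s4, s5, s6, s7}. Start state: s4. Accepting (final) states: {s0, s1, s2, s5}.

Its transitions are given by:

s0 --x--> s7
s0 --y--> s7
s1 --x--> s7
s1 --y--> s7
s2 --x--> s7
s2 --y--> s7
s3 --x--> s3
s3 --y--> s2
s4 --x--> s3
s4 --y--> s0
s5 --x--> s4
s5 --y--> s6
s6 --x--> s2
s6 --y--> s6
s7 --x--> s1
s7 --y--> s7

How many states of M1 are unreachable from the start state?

Starting at s4 and following transitions, the reachable set is {s0, s1, s2, s3, s4, s7}. That leaves s5, s6 unreachable — 2 in total.

2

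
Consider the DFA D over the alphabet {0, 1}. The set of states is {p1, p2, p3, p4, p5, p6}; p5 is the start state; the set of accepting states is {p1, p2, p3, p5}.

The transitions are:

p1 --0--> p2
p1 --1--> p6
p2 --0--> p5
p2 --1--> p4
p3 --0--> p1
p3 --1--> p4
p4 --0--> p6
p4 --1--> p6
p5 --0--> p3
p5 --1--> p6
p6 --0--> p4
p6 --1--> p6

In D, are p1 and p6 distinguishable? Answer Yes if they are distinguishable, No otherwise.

All states are reachable from the start state.
P0 = {p1,p2,p3,p5} | {p4,p6}.
The partition is now stable with 2 blocks: {p1,p2,p3,p5} | {p4,p6}.
p1 and p6 end up in different blocks, so they are distinguishable. For instance, the string 'ε' is accepted from only p1.

Yes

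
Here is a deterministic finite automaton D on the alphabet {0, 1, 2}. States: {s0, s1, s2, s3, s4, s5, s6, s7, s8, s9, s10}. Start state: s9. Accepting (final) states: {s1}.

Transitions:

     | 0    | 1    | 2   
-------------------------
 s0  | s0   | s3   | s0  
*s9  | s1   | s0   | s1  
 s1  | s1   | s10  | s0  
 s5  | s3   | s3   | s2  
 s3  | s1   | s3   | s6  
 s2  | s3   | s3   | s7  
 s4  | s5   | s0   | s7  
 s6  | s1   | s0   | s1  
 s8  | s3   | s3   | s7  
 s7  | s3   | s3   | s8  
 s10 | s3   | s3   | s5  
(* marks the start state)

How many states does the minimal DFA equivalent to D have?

5

States {s4} cannot be reached from the start state, so discard them.
P0 = {s1} | {s0,s2,s3,s5,s6,s7,s8,s9,s10}.
Split {s0,s2,s3,s5,s6,s7,s8,s9,s10} by δ(·,0) → {s0,s2,s5,s7,s8,s10} and {s3,s6,s9}.
Split {s0,s2,s5,s7,s8,s10} by δ(·,0) → {s2,s5,s7,s8,s10} and {s0}.
Refine {s3,s6,s9} on symbol 1: members go to different blocks, giving {s6,s9} and {s3}.
Stable partition: {s1} | {s2,s5,s7,s8,s10} | {s6,s9} | {s0} | {s3} — 5 equivalence classes.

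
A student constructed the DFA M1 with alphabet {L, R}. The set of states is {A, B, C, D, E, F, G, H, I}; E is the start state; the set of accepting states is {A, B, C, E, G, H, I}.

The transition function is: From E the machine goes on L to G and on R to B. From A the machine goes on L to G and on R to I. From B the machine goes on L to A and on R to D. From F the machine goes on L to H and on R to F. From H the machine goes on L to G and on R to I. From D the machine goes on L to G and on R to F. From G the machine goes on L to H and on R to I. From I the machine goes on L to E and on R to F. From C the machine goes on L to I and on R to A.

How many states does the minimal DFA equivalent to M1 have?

3

Reachable states from the start: {A,B,D,E,F,G,H,I}. Unreachable: {C} — drop them.
P0 = {A,B,E,G,H,I} | {D,F}.
On input R, block {A,B,E,G,H,I} splits into {A,E,G,H} and {B,I}.
The partition is now stable with 3 blocks: {A,E,G,H} | {D,F} | {B,I}.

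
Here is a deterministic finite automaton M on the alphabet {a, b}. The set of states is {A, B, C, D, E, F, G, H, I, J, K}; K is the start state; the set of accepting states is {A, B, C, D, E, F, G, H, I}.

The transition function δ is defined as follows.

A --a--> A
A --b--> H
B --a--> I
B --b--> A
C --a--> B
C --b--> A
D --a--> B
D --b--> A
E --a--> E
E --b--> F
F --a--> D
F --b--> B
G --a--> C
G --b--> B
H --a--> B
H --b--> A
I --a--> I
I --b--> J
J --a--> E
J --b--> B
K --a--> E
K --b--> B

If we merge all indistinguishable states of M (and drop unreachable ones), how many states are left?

7

Reachable states from the start: {A,B,D,E,F,H,I,J,K}. Unreachable: {C,G} — drop them.
Initial partition by acceptance: {A,B,D,E,F,H,I} | {J,K}.
Split {A,B,D,E,F,H,I} by δ(·,b) → {A,B,D,E,F,H} and {I}.
On input a, block {A,B,D,E,F,H} splits into {A,D,E,F,H} and {B}.
Refine {A,D,E,F,H} on symbol a: members go to different blocks, giving {A,E,F} and {D,H}.
On input a, block {A,E,F} splits into {A,E} and {F}.
Split {A,E} by δ(·,b) → {A} and {E}.
Stable partition: {A} | {J,K} | {I} | {B} | {D,H} | {F} | {E} — 7 equivalence classes.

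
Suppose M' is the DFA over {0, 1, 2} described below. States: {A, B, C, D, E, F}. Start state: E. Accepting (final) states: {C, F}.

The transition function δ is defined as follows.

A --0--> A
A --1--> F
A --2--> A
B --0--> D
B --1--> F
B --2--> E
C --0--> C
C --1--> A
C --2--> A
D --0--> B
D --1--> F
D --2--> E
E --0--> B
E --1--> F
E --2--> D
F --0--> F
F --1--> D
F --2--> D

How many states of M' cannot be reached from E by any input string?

2

Starting at E and following transitions, the reachable set is {B, D, E, F}. That leaves A, C unreachable — 2 in total.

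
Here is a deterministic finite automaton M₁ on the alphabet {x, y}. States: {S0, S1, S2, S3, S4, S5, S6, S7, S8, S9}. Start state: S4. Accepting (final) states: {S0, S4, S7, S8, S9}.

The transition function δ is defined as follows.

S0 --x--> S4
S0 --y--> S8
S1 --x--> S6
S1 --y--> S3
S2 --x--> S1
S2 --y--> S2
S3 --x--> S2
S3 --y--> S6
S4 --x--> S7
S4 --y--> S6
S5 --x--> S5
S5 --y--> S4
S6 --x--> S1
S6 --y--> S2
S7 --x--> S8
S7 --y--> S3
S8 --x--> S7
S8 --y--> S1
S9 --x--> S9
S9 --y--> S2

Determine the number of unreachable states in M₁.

3

No path from S4 leads to S0, S5, S9; the other 7 states are all reachable.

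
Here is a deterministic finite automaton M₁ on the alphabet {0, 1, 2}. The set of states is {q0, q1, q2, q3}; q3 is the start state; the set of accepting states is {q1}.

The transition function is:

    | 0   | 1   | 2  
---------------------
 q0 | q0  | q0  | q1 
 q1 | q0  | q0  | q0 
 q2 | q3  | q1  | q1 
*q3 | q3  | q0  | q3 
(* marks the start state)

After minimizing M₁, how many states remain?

3

Reachable states from the start: {q0,q1,q3}. Unreachable: {q2} — drop them.
Initial partition by acceptance: {q1} | {q0,q3}.
Split {q0,q3} by δ(·,2) → {q0} and {q3}.
The partition is now stable with 3 blocks: {q1} | {q0} | {q3}.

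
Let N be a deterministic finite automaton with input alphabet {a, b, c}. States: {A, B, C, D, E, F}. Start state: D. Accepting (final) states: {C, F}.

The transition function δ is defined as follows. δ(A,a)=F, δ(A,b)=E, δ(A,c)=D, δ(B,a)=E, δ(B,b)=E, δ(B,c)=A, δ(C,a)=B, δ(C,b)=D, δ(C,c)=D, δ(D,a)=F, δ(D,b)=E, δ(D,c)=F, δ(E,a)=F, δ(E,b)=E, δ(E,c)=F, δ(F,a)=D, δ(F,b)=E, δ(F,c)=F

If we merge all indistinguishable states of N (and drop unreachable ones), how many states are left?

2

States {A,B,C} cannot be reached from the start state, so discard them.
Start with accepting vs non-accepting: {F} | {D,E}.
Stable partition: {F} | {D,E} — 2 equivalence classes.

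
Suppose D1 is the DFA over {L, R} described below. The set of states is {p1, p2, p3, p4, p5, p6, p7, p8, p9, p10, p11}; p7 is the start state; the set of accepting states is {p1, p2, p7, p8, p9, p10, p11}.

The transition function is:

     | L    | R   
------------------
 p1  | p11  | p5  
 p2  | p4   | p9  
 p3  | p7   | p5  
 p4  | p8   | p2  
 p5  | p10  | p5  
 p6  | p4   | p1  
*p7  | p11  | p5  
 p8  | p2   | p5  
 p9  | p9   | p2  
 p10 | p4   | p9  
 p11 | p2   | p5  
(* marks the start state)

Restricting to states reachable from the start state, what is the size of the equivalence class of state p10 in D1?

2

States {p1,p3,p6} cannot be reached from the start state, so discard them.
P0 = {p2,p7,p8,p9,p10,p11} | {p4,p5}.
Refine {p2,p7,p8,p9,p10,p11} on symbol L: members go to different blocks, giving {p7,p8,p9,p11} and {p2,p10}.
Refine {p7,p8,p9,p11} on symbol L: members go to different blocks, giving {p7,p9} and {p8,p11}.
Split {p7,p9} by δ(·,L) → {p7} and {p9}.
On input L, block {p4,p5} splits into {p4} and {p5}.
The partition is now stable with 6 blocks: {p7} | {p4} | {p2,p10} | {p8,p11} | {p9} | {p5}.
The equivalence class containing p10 is {p2,p10}, of size 2.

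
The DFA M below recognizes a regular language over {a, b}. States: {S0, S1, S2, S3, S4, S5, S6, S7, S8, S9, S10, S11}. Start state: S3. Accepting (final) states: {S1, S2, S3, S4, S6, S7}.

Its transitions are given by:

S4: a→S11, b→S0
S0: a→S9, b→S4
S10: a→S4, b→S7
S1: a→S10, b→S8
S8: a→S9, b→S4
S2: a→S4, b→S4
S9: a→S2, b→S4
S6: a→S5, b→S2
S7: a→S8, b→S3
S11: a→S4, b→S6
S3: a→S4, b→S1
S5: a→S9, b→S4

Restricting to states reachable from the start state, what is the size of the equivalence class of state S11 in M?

All states are reachable from the start state.
Start with accepting vs non-accepting: {S1,S2,S3,S4,S6,S7} | {S0,S5,S8,S9,S10,S11}.
Split {S1,S2,S3,S4,S6,S7} by δ(·,a) → {S1,S4,S6,S7} and {S2,S3}.
On input b, block {S1,S4,S6,S7} splits into {S1,S4} and {S6,S7}.
Refine {S0,S5,S8,S9,S10,S11} on symbol a: members go to different blocks, giving {S0,S5,S8} and {S10,S11} and {S9}.
Stable partition: {S1,S4} | {S0,S5,S8} | {S2,S3} | {S6,S7} | {S10,S11} | {S9} — 6 equivalence classes.
The equivalence class containing S11 is {S10,S11}, of size 2.

2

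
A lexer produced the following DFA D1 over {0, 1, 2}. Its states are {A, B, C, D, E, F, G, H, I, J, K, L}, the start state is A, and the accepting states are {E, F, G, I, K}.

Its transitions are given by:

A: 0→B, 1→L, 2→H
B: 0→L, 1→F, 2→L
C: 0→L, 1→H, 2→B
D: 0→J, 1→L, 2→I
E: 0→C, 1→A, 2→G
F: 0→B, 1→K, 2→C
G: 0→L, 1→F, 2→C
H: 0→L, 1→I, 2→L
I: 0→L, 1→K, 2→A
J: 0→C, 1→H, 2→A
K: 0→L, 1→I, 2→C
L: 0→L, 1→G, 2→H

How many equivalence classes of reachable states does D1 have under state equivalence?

3

Reachable states from the start: {A,B,C,F,G,H,I,K,L}. Unreachable: {D,E,J} — drop them.
Initial partition by acceptance: {F,G,I,K} | {A,B,C,H,L}.
Refine {A,B,C,H,L} on symbol 1: members go to different blocks, giving {B,H,L} and {A,C}.
Stable partition: {F,G,I,K} | {B,H,L} | {A,C} — 3 equivalence classes.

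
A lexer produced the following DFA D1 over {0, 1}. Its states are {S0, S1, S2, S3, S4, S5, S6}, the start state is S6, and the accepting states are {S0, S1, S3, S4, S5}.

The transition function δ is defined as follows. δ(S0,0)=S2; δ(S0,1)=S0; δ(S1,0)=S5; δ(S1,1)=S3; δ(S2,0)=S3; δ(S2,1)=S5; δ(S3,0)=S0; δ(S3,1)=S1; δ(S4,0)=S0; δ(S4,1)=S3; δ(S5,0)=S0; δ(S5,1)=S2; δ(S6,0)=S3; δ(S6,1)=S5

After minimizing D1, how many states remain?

First remove the unreachable states {S4}; 6 states remain.
Initial partition by acceptance: {S0,S1,S3,S5} | {S2,S6}.
Refine {S0,S1,S3,S5} on symbol 0: members go to different blocks, giving {S1,S3,S5} and {S0}.
Split {S1,S3,S5} by δ(·,0) → {S3,S5} and {S1}.
Refine {S3,S5} on symbol 1: members go to different blocks, giving {S3} and {S5}.
No further refinement is possible. Final partition (5 blocks): {S3} | {S2,S6} | {S0} | {S1} | {S5}.

5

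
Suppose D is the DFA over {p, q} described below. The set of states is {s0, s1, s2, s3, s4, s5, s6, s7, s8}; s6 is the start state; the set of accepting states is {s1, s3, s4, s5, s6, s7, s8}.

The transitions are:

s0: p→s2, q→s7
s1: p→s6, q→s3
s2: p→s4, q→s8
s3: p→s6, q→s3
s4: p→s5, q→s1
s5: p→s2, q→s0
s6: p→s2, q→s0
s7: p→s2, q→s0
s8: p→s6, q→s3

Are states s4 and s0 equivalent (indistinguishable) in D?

P0 = {s1,s3,s4,s5,s6,s7,s8} | {s0,s2}.
On input p, block {s1,s3,s4,s5,s6,s7,s8} splits into {s1,s3,s4,s8} and {s5,s6,s7}.
Refine {s0,s2} on symbol p: members go to different blocks, giving {s0} and {s2}.
The partition is now stable with 4 blocks: {s1,s3,s4,s8} | {s0} | {s5,s6,s7} | {s2}.
s4 and s0 end up in different blocks, so they are distinguishable. For instance, the string 'ε' is accepted from only s4.

No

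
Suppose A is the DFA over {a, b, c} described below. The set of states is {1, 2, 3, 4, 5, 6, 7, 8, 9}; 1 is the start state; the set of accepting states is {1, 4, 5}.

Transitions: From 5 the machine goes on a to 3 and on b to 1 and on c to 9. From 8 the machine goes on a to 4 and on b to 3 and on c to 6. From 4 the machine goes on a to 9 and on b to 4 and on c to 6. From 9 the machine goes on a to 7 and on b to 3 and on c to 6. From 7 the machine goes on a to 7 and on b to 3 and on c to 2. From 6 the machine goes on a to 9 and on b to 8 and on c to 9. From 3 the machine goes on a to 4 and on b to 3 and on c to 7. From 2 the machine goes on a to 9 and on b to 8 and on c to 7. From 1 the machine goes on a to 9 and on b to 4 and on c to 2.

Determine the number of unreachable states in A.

BFS from 1 reaches {1, 2, 3, 4, 6, 7, 8, 9}; the 1 state(s) 5 are never visited.

1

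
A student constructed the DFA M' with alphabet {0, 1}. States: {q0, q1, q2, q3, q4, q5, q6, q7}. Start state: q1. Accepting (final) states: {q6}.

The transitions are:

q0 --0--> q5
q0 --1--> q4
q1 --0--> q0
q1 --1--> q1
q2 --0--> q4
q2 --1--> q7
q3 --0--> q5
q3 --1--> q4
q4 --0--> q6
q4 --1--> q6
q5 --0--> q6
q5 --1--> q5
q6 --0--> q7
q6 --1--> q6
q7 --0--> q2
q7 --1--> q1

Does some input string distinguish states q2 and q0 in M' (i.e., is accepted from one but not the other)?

Yes

Reachable states from the start: {q0,q1,q2,q4,q5,q6,q7}. Unreachable: {q3} — drop them.
Start with accepting vs non-accepting: {q6} | {q0,q1,q2,q4,q5,q7}.
Split {q0,q1,q2,q4,q5,q7} by δ(·,0) → {q0,q1,q2,q7} and {q4,q5}.
On input 0, block {q0,q1,q2,q7} splits into {q0,q2} and {q1,q7}.
Split {q0,q2} by δ(·,1) → {q0} and {q2}.
Split {q4,q5} by δ(·,1) → {q4} and {q5}.
Split {q1,q7} by δ(·,0) → {q1} and {q7}.
No further refinement is possible. Final partition (7 blocks): {q6} | {q0} | {q4} | {q1} | {q2} | {q5} | {q7}.
q2 and q0 end up in different blocks, so they are distinguishable. For instance, the string '01' is accepted from only q2.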